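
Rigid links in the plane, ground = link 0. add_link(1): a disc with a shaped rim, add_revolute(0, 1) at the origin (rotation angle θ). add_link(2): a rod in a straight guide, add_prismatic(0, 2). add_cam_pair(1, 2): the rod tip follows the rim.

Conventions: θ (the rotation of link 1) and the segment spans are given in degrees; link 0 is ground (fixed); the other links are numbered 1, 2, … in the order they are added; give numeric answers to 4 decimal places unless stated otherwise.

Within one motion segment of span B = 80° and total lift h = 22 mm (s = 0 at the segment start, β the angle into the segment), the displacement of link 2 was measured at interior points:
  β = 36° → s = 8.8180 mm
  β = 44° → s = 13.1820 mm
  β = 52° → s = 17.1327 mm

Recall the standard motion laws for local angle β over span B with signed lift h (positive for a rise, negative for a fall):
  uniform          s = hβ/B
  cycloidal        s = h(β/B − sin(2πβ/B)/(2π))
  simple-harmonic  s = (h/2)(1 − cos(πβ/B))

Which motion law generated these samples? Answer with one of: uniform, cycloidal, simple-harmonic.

candidates at β/B = r: uniform s = h·r (linear in β); cycloidal s = h·(r − sin(2πr)/(2π)); simple-harmonic s = (h/2)(1 − cos(πr))
β=36°: printed 8.8180 | uniform 9.9000, cycloidal 8.8180, simple-harmonic 9.2792
β=44°: printed 13.1820 | uniform 12.1000, cycloidal 13.1820, simple-harmonic 12.7208
β=52°: printed 17.1327 | uniform 14.3000, cycloidal 17.1327, simple-harmonic 15.9939
only one law matches every sample → cycloidal

cycloidal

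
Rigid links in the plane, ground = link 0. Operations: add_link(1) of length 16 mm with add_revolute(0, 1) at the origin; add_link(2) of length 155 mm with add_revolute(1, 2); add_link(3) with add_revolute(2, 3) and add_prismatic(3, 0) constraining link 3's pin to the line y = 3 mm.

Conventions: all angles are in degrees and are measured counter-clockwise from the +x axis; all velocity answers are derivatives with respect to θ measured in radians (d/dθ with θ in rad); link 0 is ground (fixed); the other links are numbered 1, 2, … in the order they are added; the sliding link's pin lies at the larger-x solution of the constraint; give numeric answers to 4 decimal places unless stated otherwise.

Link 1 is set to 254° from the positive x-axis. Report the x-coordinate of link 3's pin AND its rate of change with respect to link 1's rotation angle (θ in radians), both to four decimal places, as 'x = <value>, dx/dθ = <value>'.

geometry: r = 16 mm, L = 155 mm, e = 3 mm
crank pin P = (r cos θ, r sin θ) = (-4.410198, -15.380187)
h = r sin θ − e = -15.380187 − 3 = -18.380187
x = r cos θ + √(L² − h²) = -4.410198 + 153.906363 = 149.496166
dx/dθ = −r sin θ − h·r cos θ/√(L² − h²) (θ in radians; h = -18.380187) = 14.853502

x = 149.4962, dx/dθ = 14.8535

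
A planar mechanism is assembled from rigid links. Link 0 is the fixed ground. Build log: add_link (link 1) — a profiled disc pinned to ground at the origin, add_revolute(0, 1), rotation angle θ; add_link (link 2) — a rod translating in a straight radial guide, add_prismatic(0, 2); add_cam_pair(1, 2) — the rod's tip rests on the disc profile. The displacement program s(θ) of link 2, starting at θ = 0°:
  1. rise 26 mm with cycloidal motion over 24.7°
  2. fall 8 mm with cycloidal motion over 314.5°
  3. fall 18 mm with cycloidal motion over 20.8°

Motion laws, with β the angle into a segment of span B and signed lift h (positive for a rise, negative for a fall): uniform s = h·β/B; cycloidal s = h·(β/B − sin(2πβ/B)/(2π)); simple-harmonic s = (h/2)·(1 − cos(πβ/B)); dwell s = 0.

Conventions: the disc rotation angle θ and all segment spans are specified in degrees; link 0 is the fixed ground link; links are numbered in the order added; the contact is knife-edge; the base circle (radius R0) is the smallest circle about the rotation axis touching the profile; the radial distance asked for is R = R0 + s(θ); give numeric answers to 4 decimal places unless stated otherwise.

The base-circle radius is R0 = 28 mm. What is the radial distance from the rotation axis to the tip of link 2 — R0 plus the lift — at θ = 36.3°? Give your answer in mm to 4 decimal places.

seg 1 [0°–24.7°] cycloidal, h=26: full span → s += 26 → s = 26.0000
seg 2 [24.7°–339.2°] cycloidal, h=-8: θ=36.3° here. β=11.6, B=314.5. -8·(0.0369 − sin(2π·0.0369)/(2π)) = -0.0026 → s = 25.9974
R = R0 + s = 28 + 25.9974 = 53.9974

53.9974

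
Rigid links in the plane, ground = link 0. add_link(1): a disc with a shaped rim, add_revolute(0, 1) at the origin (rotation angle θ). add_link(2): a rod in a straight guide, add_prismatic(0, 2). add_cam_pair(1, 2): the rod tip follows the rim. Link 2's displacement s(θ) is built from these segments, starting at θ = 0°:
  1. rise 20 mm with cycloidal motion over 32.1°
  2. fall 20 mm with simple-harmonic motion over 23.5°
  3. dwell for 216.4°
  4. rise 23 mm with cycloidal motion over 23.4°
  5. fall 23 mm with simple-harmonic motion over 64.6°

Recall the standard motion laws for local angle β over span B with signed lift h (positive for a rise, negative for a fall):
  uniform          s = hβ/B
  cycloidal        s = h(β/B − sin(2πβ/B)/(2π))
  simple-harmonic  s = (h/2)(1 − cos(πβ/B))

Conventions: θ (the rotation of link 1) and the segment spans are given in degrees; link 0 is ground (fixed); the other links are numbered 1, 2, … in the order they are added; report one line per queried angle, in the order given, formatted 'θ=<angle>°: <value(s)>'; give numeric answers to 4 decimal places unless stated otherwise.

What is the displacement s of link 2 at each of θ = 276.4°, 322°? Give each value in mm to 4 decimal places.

segment 1 (0° to 32.1°, cycloidal, h = 20) is passed completely: s = 0.0000 + (20) = 20.0000
segment 2 (32.1° to 55.6°, simple-harmonic, h = -20) is passed completely: s = 20.0000 + (-20) = 0.0000
segment 3 (55.6° to 272°, dwell): s unchanged at 0.0000
θ = 276.4° falls in segment 4 (272° to 295.4°, cycloidal, h = 23): β = 276.4 − 272 = 4.4°, B = 23.4°; Δs = 23·(0.1880 − sin(2π·0.1880)/(2π)) = 0.9382; s = 0.0000 + 0.9382 = 0.9382
segment 4 (272° to 295.4°, cycloidal, h = 23) is passed completely: s = 0.0000 + (23) = 23.0000
θ = 322° falls in segment 5 (295.4° to 360°, simple-harmonic, h = -23): β = 322 − 295.4 = 26.6°, B = 64.6°; Δs = -23/2·(1 − cos(π·0.4118)) = -8.3529; s = 23.0000 − 8.3529 = 14.6471

θ=276.4°: 0.9382
θ=322°: 14.6471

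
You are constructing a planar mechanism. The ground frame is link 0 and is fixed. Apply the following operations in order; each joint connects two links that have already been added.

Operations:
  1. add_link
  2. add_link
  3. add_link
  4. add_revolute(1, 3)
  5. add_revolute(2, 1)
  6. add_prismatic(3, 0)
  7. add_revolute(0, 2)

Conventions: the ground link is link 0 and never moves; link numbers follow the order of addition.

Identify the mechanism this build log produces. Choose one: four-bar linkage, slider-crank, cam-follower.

links: 4 (incl. ground); joints: 3 revolute, 1 prismatic, 0 higher (cam) pair, forming one closed loop
4 links, 3 revolutes + 1 prismatic in one loop → slider-crank

slider-crank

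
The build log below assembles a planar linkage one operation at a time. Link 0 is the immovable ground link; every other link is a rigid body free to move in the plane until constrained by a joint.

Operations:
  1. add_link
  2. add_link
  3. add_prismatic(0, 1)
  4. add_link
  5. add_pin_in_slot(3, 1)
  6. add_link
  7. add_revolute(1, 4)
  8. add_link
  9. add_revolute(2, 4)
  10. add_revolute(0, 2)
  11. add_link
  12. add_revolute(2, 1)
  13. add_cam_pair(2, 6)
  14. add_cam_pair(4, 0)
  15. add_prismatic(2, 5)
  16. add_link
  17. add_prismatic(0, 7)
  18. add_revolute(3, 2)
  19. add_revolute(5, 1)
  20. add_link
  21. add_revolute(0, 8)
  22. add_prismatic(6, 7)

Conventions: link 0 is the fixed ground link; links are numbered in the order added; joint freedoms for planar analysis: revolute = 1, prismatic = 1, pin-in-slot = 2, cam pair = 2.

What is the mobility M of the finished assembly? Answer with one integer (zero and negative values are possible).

link 0 = ground. State L|J1|J2 = 1|0|0
+link1  2|0|0
+link2  3|0|0
P(0,1) f=1→J1  3|1|0
+link3  4|1|0
PS(3,1) f=2→J2  4|1|1
+link4  5|1|1
R(1,4) f=1→J1  5|2|1
+link5  6|2|1
R(2,4) f=1→J1  6|3|1
R(0,2) f=1→J1  6|4|1
+link6  7|4|1
R(2,1) f=1→J1  7|5|1
C(2,6) f=2→J2  7|5|2
C(4,0) f=2→J2  7|5|3
P(2,5) f=1→J1  7|6|3
+link7  8|6|3
P(0,7) f=1→J1  8|7|3
R(3,2) f=1→J1  8|8|3
R(5,1) f=1→J1  8|9|3
+link8  9|9|3
R(0,8) f=1→J1  9|10|3
P(6,7) f=1→J1  9|11|3
M = 3(9−1)−2·11−3 = 24−22−3 = -1

M = -1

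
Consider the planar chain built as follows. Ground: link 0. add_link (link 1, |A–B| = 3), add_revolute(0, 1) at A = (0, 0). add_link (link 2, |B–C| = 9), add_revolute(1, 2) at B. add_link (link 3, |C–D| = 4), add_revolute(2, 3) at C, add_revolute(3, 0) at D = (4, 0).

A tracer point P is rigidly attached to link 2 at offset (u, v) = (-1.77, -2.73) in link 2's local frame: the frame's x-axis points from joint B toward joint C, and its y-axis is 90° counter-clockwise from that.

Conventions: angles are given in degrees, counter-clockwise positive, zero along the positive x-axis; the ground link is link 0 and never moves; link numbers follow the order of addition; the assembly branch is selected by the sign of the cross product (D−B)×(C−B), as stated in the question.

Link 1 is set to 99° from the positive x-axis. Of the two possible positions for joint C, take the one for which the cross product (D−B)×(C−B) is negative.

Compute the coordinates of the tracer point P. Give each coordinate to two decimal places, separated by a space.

A=(0,0), D=(4.00,0)
B = A + 3.00·(cos99°, sin99°) = (-0.4693, 2.9631)
|BD| = 5.3623
circle(B,9.00) ∩ circle(D,4.00): a=8.7420, h=2.1396
  candidates: C₊=(7.9991,-0.0842) cross=11.473; C₋=(5.6345,-3.6508) cross=-11.473
  branch - wants cross < 0 → take C=(5.6345,-3.6508) (cross=-11.473)
ex = (C−B)/|BC| = (0.6782,-0.7349); ey = (0.7349,0.6782)
P = B + -1.77·ex + -2.73·ey = (-3.6759,2.4123)

-3.68 2.41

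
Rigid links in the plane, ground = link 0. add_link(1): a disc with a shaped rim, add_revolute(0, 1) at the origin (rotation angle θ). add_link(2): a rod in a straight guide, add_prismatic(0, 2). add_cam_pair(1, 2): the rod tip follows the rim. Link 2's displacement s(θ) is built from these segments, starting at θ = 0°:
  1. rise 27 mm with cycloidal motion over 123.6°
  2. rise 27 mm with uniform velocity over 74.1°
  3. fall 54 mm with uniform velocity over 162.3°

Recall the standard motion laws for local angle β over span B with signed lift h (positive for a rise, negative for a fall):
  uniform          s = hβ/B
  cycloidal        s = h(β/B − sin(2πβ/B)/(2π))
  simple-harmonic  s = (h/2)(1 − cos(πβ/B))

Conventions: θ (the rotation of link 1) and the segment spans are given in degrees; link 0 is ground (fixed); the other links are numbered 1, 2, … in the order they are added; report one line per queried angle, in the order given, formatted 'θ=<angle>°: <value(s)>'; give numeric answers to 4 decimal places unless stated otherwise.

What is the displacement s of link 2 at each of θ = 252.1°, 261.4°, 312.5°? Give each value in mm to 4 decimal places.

segment 1 (0° to 123.6°, cycloidal, h = 27) is passed completely: s = 0.0000 + (27) = 27.0000
segment 2 (123.6° to 197.7°, uniform, h = 27) is passed completely: s = 27.0000 + (27) = 54.0000
θ = 252.1° falls in segment 3 (197.7° to 360°, uniform, h = -54): β = 252.1 − 197.7 = 54.4°, B = 162.3°; Δs = -54·54.4/162.3 = -18.0998; s = 54.0000 − 18.0998 = 35.9002
θ = 261.4° falls in segment 3 (197.7° to 360°, uniform, h = -54): β = 261.4 − 197.7 = 63.7°, B = 162.3°; Δs = -54·63.7/162.3 = -21.1941; s = 54.0000 − 21.1941 = 32.8059
θ = 312.5° falls in segment 3 (197.7° to 360°, uniform, h = -54): β = 312.5 − 197.7 = 114.8°, B = 162.3°; Δs = -54·114.8/162.3 = -38.1959; s = 54.0000 − 38.1959 = 15.8041

θ=252.1°: 35.9002
θ=261.4°: 32.8059
θ=312.5°: 15.8041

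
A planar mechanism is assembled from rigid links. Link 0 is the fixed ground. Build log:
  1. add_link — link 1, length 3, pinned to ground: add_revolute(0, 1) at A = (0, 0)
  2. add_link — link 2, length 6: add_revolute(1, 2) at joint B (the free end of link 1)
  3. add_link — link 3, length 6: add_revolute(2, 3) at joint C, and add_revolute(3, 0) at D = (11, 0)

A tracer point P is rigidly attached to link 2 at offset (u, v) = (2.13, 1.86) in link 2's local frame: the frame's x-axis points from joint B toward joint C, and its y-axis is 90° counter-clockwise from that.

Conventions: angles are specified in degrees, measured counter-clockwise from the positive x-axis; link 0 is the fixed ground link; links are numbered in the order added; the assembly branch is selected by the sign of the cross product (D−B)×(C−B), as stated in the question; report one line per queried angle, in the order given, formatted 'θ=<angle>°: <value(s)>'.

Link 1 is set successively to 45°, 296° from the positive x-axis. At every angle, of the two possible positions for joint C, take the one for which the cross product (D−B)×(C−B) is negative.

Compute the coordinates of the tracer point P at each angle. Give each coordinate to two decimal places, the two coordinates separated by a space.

A=(0,0), D=(11.00,0)
θ=45°: B = A + 3.00·(cos45°, sin45°) = (2.1213, 2.1213)
θ=45°: |BD| = 9.1286
θ=45°: circle(B,6.00) ∩ circle(D,6.00): a=4.5643, h=3.8945
θ=45°:   candidates: C₊=(7.4657,4.8486) cross=35.551; C₋=(5.6556,-2.7272) cross=-35.551
θ=45°:   branch - wants cross < 0 → take C=(5.6556,-2.7272) (cross=-35.551)
θ=45°: ex = (C−B)/|BC| = (0.5891,-0.8081); ey = (0.8081,0.5891)
θ=45°: P = B + 2.13·ex + 1.86·ey = (4.8791,1.4957)
θ=296°: B = A + 3.00·(cos296°, sin296°) = (1.3151, -2.6964)
θ=296°: |BD| = 10.0532
θ=296°: circle(B,6.00) ∩ circle(D,6.00): a=5.0266, h=3.2761
θ=296°:   candidates: C₊=(5.2789,1.8079) cross=32.936; C₋=(7.0363,-4.5043) cross=-32.936
θ=296°:   branch - wants cross < 0 → take C=(7.0363,-4.5043) (cross=-32.936)
θ=296°: ex = (C−B)/|BC| = (0.9535,-0.3013); ey = (0.3013,0.9535)
θ=296°: P = B + 2.13·ex + 1.86·ey = (3.9066,-1.5646)

θ=45°: 4.88 1.50
θ=296°: 3.91 -1.56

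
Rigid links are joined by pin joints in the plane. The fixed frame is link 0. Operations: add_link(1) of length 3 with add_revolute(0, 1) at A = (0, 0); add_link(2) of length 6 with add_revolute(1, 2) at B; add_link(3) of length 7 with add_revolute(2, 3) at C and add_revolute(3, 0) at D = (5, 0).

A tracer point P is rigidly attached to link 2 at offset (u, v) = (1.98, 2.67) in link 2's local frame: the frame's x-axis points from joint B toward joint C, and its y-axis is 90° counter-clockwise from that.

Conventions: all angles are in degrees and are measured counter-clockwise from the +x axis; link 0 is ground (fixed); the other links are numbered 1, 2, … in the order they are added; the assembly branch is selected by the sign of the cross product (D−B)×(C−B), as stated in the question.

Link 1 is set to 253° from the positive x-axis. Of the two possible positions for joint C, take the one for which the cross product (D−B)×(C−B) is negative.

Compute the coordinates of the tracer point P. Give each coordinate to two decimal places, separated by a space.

A=(0,0), D=(5.00,0)
B = A + 3.00·(cos253°, sin253°) = (-0.8771, -2.8689)
|BD| = 6.5400
circle(B,6.00) ∩ circle(D,7.00): a=2.2761, h=5.5515
  candidates: C₊=(-1.2670,3.1184) cross=36.307; C₋=(3.6036,-6.8593) cross=-36.307
  branch - wants cross < 0 → take C=(3.6036,-6.8593) (cross=-36.307)
ex = (C−B)/|BC| = (0.7468,-0.6651); ey = (0.6651,0.7468)
P = B + 1.98·ex + 2.67·ey = (2.3772,-2.1918)

2.38 -2.19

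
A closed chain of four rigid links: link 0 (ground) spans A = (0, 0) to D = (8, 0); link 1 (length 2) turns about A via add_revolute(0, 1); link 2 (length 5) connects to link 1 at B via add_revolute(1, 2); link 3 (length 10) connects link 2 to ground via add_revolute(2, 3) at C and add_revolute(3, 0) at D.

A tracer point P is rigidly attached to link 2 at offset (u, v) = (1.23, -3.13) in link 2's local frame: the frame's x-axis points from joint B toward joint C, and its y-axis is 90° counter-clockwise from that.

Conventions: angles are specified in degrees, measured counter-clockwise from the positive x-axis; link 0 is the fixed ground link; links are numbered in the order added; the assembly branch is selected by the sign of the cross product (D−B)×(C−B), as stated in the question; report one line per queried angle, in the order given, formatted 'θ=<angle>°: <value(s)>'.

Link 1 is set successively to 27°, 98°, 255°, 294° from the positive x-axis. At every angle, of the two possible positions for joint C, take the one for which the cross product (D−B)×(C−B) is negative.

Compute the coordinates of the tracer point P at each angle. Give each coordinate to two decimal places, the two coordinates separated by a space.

A=(0,0), D=(8.00,0)
θ=27°: B = A + 2.00·(cos27°, sin27°) = (1.7820, 0.9080)
θ=27°: |BD| = 6.2839
θ=27°: circle(B,5.00) ∩ circle(D,10.00): a=-2.8256, h=4.1250
θ=27°:   candidates: C₊=(-0.4179,5.3980) cross=25.921; C₋=(-1.6100,-2.7655) cross=-25.921
θ=27°:   branch - wants cross < 0 → take C=(-1.6100,-2.7655) (cross=-25.921)
θ=27°: ex = (C−B)/|BC| = (-0.6784,-0.7347); ey = (0.7347,-0.6784)
θ=27°: P = B + 1.23·ex + -3.13·ey = (-1.3520,2.1277)
θ=98°: B = A + 2.00·(cos98°, sin98°) = (-0.2783, 1.9805)
θ=98°: |BD| = 8.5120
θ=98°: circle(B,5.00) ∩ circle(D,10.00): a=-0.1496, h=4.9978
θ=98°:   candidates: C₊=(0.7390,6.8759) cross=42.541; C₋=(-1.5867,-2.8453) cross=-42.541
θ=98°:   branch - wants cross < 0 → take C=(-1.5867,-2.8453) (cross=-42.541)
θ=98°: ex = (C−B)/|BC| = (-0.2617,-0.9652); ey = (0.9652,-0.2617)
θ=98°: P = B + 1.23·ex + -3.13·ey = (-3.6211,1.6124)
θ=255°: B = A + 2.00·(cos255°, sin255°) = (-0.5176, -1.9319)
θ=255°: |BD| = 8.7340
θ=255°: circle(B,5.00) ∩ circle(D,10.00): a=0.0734, h=4.9995
θ=255°:   candidates: C₊=(-1.5519,2.9600) cross=43.665; C₋=(0.6598,-6.7912) cross=-43.665
θ=255°:   branch - wants cross < 0 → take C=(0.6598,-6.7912) (cross=-43.665)
θ=255°: ex = (C−B)/|BC| = (0.2355,-0.9719); ey = (0.9719,0.2355)
θ=255°: P = B + 1.23·ex + -3.13·ey = (-3.2700,-3.8643)
θ=294°: B = A + 2.00·(cos294°, sin294°) = (0.8135, -1.8271)
θ=294°: |BD| = 7.4151
θ=294°: circle(B,5.00) ∩ circle(D,10.00): a=-1.3496, h=4.8144
θ=294°:   candidates: C₊=(-1.6808,2.5063) cross=35.700; C₋=(0.6917,-6.8256) cross=-35.700
θ=294°:   branch - wants cross < 0 → take C=(0.6917,-6.8256) (cross=-35.700)
θ=294°: ex = (C−B)/|BC| = (-0.0244,-0.9997); ey = (0.9997,-0.0244)
θ=294°: P = B + 1.23·ex + -3.13·ey = (-2.3456,-2.9805)

θ=27°: -1.35 2.13
θ=98°: -3.62 1.61
θ=255°: -3.27 -3.86
θ=294°: -2.35 -2.98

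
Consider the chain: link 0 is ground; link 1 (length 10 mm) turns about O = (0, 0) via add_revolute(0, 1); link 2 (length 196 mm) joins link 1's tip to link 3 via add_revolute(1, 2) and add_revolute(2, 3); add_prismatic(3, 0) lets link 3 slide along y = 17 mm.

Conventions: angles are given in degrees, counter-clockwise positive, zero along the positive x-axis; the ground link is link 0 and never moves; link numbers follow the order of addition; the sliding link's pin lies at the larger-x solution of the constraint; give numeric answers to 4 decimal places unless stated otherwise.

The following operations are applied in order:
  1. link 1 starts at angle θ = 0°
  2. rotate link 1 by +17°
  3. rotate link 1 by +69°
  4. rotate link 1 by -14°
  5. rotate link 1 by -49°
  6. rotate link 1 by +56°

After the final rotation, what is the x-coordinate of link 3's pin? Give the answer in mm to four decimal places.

geometry: r = 10 mm, L = 196 mm, e = 17 mm; θ starts at 0°
rotate link 1 by +17°: θ ← 0° +17° = 17°
rotate link 1 by +69°: θ ← 17° +69° = 86°
rotate link 1 by -14°: θ ← 86° -14° = 72°
rotate link 1 by -49°: θ ← 72° -49° = 23°
rotate link 1 by +56°: θ ← 23° +56° = 79°
crank pin P = (r cos θ, r sin θ) = (1.908090, 9.816272)
h = r sin θ − e = 9.816272 − 17 = -7.183728
x = r cos θ + √(L² − h²) = 1.908090 + 195.868308 = 197.776398

197.7764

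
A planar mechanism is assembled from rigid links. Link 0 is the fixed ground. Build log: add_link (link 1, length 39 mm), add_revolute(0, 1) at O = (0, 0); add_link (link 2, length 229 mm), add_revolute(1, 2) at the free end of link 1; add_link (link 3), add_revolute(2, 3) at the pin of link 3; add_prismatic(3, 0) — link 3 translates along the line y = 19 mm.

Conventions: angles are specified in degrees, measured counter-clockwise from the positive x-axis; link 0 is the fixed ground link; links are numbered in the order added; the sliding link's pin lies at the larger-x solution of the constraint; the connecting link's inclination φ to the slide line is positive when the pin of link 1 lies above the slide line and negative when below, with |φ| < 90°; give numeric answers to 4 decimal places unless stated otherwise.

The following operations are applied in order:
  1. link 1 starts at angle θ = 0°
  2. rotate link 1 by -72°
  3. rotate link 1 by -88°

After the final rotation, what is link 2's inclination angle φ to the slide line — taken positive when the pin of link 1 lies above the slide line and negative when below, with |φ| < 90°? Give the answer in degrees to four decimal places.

geometry: r = 39 mm, L = 229 mm, e = 19 mm; θ starts at 0°
rotate link 1 by -72°: θ ← 0° -72° = -72°
rotate link 1 by -88°: θ ← -72° -88° = -160°
h = r sin θ − e = -13.338786 − 19 = -32.338786
sin φ = h / L = -32.338786 / 229 = -0.14121740
φ = arcsin(-0.14121740) = -8.118298°

-8.1183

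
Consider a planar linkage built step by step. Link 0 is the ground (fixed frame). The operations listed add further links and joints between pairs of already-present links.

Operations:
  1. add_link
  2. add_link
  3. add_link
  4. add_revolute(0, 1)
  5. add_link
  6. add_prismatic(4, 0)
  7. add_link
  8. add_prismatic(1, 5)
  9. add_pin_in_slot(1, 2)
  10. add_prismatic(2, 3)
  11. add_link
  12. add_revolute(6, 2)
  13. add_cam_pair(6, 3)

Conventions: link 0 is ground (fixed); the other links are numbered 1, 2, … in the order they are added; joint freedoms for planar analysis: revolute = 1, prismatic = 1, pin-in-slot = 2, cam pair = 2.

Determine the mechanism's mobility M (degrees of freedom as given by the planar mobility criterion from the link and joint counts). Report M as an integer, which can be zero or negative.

ground; <1,0,0>
#1 <2,0,0>
#2 <3,0,0>
#3 <4,0,0>
R:0↔1 J1 <4,1,0>
#4 <5,1,0>
P:4↔0 J1 <5,2,0>
#5 <6,2,0>
P:1↔5 J1 <6,3,0>
PS:1↔2 J2 <6,3,1>
P:2↔3 J1 <6,4,1>
#6 <7,4,1>
R:6↔2 J1 <7,5,1>
C:6↔3 J2 <7,5,2>
3×6 − 2×5 − 1×2 = 6

M = 6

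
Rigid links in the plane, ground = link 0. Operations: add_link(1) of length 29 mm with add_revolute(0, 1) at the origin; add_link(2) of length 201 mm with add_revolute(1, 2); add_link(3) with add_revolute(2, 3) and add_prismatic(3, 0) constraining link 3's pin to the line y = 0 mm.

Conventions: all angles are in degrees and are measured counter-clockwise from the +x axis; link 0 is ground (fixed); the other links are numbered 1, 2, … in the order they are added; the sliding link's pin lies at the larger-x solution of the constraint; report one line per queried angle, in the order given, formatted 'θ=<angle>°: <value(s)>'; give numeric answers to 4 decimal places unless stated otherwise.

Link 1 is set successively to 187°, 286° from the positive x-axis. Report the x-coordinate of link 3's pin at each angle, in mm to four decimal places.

geometry: r = 29 mm, L = 201 mm, e = 0 mm
θ=187°: crank pin P = (r cos θ, r sin θ) = (-28.783838, -3.534211)
θ=187°: h = r sin θ − e = -3.534211 − 0 = -3.534211
θ=187°: x = r cos θ + √(L² − h²) = -28.783838 + 200.968926 = 172.185088
θ=286°: crank pin P = (r cos θ, r sin θ) = (7.993483, -27.876589)
θ=286°: h = r sin θ − e = -27.876589 − 0 = -27.876589
θ=286°: x = r cos θ + √(L² − h²) = 7.993483 + 199.057519 = 207.051002

θ=187°: 172.1851
θ=286°: 207.0510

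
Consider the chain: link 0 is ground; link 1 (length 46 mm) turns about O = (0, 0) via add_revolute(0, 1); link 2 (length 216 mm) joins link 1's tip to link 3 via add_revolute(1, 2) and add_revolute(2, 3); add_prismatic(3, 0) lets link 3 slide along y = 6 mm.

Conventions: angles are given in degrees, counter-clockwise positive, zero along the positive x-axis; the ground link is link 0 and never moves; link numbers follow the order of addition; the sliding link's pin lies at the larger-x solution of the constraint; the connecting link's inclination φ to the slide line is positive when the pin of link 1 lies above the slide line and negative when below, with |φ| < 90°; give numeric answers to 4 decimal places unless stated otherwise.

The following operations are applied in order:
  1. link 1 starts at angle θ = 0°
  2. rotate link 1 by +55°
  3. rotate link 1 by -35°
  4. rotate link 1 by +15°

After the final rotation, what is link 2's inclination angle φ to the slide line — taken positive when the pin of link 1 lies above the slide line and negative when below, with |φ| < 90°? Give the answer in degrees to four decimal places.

geometry: r = 46 mm, L = 216 mm, e = 6 mm; θ starts at 0°
rotate link 1 by +55°: θ ← 0° +55° = 55°
rotate link 1 by -35°: θ ← 55° -35° = 20°
rotate link 1 by +15°: θ ← 20° +15° = 35°
h = r sin θ − e = 26.384516 − 6 = 20.384516
sin φ = h / L = 20.384516 / 216 = 0.09437276
φ = arcsin(0.09437276) = 5.415219°

5.4152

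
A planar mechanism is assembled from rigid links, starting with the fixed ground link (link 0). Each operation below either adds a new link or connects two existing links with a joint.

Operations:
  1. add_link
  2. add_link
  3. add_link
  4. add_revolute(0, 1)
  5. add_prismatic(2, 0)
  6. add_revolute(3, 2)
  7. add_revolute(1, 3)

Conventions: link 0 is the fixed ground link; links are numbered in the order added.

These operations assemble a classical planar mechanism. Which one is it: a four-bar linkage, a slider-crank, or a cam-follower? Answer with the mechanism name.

links: 4 (incl. ground); joints: 3 revolute, 1 prismatic, 0 higher (cam) pair, forming one closed loop
4 links, 3 revolutes + 1 prismatic in one loop → slider-crank

slider-crank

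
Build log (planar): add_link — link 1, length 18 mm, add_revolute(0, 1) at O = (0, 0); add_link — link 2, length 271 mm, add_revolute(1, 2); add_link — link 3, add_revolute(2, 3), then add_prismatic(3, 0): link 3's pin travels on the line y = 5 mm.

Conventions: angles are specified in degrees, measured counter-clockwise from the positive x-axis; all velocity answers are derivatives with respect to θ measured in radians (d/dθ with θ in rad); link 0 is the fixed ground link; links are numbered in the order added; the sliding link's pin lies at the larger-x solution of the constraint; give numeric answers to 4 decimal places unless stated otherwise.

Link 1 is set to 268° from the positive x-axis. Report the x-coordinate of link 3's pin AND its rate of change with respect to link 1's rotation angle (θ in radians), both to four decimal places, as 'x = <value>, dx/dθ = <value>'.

geometry: r = 18 mm, L = 271 mm, e = 5 mm
crank pin P = (r cos θ, r sin θ) = (-0.628191, -17.989035)
h = r sin θ − e = -17.989035 − 5 = -22.989035
x = r cos θ + √(L² − h²) = -0.628191 + 270.023155 = 269.394964
dx/dθ = −r sin θ − h·r cos θ/√(L² − h²) (θ in radians; h = -22.989035) = 17.935552

x = 269.3950, dx/dθ = 17.9356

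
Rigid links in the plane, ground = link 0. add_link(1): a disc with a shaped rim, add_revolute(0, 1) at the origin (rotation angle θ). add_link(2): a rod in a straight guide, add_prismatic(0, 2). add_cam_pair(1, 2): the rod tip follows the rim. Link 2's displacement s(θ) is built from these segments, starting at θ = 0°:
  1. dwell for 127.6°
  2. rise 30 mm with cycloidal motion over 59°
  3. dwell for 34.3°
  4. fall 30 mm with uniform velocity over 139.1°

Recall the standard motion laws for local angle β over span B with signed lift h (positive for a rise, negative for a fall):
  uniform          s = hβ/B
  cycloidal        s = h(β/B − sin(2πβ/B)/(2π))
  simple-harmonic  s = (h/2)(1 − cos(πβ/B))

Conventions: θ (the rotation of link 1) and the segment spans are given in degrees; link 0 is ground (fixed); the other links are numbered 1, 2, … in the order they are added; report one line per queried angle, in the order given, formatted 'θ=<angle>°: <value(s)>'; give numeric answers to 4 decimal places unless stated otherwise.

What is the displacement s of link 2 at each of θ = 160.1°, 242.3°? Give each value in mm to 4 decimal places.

segment 1 (0° to 127.6°, dwell): s unchanged at 0.0000
θ = 160.1° falls in segment 2 (127.6° to 186.6°, cycloidal, h = 30): β = 160.1 − 127.6 = 32.5°, B = 59°; Δs = 30·(0.5508 − sin(2π·0.5508)/(2π)) = 18.0250; s = 0.0000 + 18.0250 = 18.0250
segment 2 (127.6° to 186.6°, cycloidal, h = 30) is passed completely: s = 0.0000 + (30) = 30.0000
segment 3 (186.6° to 220.9°, dwell): s unchanged at 30.0000
θ = 242.3° falls in segment 4 (220.9° to 360°, uniform, h = -30): β = 242.3 − 220.9 = 21.4°, B = 139.1°; Δs = -30·21.4/139.1 = -4.6154; s = 30.0000 − 4.6154 = 25.3846

θ=160.1°: 18.0250
θ=242.3°: 25.3846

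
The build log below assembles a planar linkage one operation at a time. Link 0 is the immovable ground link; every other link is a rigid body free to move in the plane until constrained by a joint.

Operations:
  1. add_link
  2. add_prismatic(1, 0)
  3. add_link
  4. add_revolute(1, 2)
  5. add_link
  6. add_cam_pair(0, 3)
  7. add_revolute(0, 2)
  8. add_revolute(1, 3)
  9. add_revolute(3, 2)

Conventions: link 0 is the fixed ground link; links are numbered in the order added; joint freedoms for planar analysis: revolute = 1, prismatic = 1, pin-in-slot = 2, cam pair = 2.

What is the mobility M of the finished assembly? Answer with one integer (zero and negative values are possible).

link 0 = ground. State L|J1|J2 = 1|0|0
+link1  2|0|0
P(1,0) f=1→J1  2|1|0
+link2  3|1|0
R(1,2) f=1→J1  3|2|0
+link3  4|2|0
C(0,3) f=2→J2  4|2|1
R(0,2) f=1→J1  4|3|1
R(1,3) f=1→J1  4|4|1
R(3,2) f=1→J1  4|5|1
M = 3(4−1)−2·5−1 = 9−10−1 = -2

M = -2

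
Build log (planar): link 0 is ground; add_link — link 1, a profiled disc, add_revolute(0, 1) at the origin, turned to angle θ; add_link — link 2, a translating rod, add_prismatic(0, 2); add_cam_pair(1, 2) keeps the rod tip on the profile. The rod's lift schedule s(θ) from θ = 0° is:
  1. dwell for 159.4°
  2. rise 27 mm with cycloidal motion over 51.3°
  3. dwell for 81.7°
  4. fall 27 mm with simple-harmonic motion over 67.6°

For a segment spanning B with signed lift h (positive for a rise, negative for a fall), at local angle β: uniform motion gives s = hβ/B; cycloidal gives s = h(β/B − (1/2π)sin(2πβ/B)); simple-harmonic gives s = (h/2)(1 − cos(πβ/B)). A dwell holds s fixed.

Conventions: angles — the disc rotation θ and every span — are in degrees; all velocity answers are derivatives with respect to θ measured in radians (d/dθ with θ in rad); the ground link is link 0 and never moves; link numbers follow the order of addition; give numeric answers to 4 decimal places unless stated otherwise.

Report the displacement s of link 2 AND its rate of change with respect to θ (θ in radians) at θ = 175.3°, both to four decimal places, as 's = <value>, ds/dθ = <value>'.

seg 1 [0°–159.4°] dwell: s stays 0.0000
seg 2 [159.4°–210.7°] cycloidal, h=27: θ=175.3° here. β=15.9, B=51.3. 27·(0.3099 − sin(2π·0.3099)/(2π)) = 4.3724 → s = 4.3724
velocity in seg [159.4°–210.7°] (cycloidal), θ in radians: β = 15.9° = 0.2775 rad, B = 51.3° = 0.8954 rad; ds/dθ = (h/B)(1 − cos(2πβ/B)) = (27/0.8954)(1 − cos(2π·0.3099)) = 41.246414 mm/rad

s = 4.3724, ds/dθ = 41.2464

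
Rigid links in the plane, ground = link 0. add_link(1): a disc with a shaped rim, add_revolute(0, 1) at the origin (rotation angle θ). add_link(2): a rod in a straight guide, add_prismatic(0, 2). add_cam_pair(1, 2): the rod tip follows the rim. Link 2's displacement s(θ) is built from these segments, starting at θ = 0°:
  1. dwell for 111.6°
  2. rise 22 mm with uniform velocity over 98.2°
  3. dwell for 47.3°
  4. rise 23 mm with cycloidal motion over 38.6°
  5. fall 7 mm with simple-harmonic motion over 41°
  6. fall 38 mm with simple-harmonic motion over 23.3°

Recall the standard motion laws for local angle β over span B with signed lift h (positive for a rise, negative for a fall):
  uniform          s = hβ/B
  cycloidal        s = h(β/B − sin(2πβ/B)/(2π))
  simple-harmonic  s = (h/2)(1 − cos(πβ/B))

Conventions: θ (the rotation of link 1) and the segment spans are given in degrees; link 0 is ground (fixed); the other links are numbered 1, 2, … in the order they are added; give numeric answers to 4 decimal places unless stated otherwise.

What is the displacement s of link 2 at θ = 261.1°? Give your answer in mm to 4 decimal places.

segment 1 (0° to 111.6°, dwell): s unchanged at 0.0000
segment 2 (111.6° to 209.8°, uniform, h = 22) is passed completely: s = 0.0000 + (22) = 22.0000
segment 3 (209.8° to 257.1°, dwell): s unchanged at 22.0000
θ = 261.1° falls in segment 4 (257.1° to 295.7°, cycloidal, h = 23): β = 261.1 − 257.1 = 4°, B = 38.6°; Δs = 23·(0.1036 − sin(2π·0.1036)/(2π)) = 0.1649; s = 22.0000 + 0.1649 = 22.1649

22.1649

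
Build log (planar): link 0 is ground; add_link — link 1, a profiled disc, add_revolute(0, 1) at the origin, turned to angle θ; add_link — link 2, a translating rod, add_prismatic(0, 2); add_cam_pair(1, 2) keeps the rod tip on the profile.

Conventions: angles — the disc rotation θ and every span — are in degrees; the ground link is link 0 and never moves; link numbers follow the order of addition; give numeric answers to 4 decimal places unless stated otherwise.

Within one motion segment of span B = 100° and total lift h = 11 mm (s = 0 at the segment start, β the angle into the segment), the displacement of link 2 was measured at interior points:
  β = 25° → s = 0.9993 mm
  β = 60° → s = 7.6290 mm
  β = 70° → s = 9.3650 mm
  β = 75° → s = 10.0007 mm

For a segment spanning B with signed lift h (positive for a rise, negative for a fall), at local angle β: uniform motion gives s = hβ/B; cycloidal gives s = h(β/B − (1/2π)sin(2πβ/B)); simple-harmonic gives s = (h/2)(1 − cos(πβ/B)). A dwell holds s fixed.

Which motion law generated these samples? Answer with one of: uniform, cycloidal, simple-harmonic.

candidates at β/B = r: uniform s = h·r (linear in β); cycloidal s = h·(r − sin(2πr)/(2π)); simple-harmonic s = (h/2)(1 − cos(πr))
β=25°: printed 0.9993 | uniform 2.7500, cycloidal 0.9993, simple-harmonic 1.6109
β=60°: printed 7.6290 | uniform 6.6000, cycloidal 7.6290, simple-harmonic 7.1996
β=70°: printed 9.3650 | uniform 7.7000, cycloidal 9.3650, simple-harmonic 8.7328
β=75°: printed 10.0007 | uniform 8.2500, cycloidal 10.0007, simple-harmonic 9.3891
only one law matches every sample → cycloidal

cycloidal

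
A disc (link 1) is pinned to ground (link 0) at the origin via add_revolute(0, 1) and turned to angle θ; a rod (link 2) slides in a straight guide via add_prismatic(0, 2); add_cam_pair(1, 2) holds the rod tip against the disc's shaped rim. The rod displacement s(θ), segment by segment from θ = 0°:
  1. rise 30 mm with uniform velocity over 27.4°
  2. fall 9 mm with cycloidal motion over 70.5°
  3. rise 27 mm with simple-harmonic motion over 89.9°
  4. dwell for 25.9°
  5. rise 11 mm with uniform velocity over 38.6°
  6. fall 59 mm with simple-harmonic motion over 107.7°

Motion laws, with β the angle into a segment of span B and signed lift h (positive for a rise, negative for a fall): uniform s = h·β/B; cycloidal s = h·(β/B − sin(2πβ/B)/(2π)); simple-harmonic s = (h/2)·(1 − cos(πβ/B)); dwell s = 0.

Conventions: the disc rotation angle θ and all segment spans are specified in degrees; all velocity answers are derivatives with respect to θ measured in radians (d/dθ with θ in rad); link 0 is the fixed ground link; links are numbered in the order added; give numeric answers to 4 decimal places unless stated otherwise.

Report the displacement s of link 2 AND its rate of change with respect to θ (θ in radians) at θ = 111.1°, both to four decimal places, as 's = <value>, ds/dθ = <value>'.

segment 1 (0° to 27.4°, uniform, h = 30) is passed completely: s = 0.0000 + (30) = 30.0000
segment 2 (27.4° to 97.9°, cycloidal, h = -9) is passed completely: s = 30.0000 + (-9) = 21.0000
θ = 111.1° falls in segment 3 (97.9° to 187.8°, simple-harmonic, h = 27): β = 111.1 − 97.9 = 13.2°, B = 89.9°; Δs = 27/2·(1 − cos(π·0.1468)) = 1.4110; s = 21.0000 + 1.4110 = 22.4110
velocity in seg [97.9°–187.8°] (simple-harmonic), θ in radians: β = 13.2° = 0.2304 rad, B = 89.9° = 1.5691 rad; ds/dθ = (πh/(2B)) sin(πβ/B) = (π·27/(2·1.5691)) sin(π·0.1468) = 12.030911 mm/rad

s = 22.4110, ds/dθ = 12.0309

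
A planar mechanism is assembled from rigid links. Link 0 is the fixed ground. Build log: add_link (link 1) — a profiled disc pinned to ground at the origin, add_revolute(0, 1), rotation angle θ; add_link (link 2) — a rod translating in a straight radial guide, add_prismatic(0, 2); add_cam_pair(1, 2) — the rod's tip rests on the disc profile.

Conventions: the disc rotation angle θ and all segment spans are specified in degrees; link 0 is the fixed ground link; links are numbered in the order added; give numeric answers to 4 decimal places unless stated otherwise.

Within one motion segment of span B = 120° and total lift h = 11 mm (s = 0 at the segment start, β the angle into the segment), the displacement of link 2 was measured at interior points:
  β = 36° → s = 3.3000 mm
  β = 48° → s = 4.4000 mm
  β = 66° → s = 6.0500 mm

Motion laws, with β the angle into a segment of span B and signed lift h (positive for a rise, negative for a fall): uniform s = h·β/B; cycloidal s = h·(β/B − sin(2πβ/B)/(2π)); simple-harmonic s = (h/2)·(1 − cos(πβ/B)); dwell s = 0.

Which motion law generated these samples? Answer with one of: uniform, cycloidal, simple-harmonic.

candidates at β/B = r: uniform s = h·r (linear in β); cycloidal s = h·(r − sin(2πr)/(2π)); simple-harmonic s = (h/2)(1 − cos(πr))
β=36°: printed 3.3000 | uniform 3.3000, cycloidal 1.6350, simple-harmonic 2.2672
β=48°: printed 4.4000 | uniform 4.4000, cycloidal 3.3710, simple-harmonic 3.8004
β=66°: printed 6.0500 | uniform 6.0500, cycloidal 6.5910, simple-harmonic 6.3604
only one law matches every sample → uniform

uniform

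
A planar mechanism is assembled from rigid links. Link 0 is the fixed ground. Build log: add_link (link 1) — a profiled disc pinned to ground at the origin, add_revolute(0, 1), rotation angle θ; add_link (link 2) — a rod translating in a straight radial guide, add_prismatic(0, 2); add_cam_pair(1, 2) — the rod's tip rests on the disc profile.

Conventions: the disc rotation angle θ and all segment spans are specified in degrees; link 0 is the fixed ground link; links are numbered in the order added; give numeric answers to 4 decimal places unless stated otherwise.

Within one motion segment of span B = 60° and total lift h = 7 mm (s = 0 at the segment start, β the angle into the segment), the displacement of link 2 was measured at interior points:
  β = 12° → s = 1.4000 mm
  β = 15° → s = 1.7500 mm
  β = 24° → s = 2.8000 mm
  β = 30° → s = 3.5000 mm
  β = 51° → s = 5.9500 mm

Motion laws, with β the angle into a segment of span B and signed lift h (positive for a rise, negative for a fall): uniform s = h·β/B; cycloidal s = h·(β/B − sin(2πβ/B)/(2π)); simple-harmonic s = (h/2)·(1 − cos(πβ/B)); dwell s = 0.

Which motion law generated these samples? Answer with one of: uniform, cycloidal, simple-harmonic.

candidates at β/B = r: uniform s = h·r (linear in β); cycloidal s = h·(r − sin(2πr)/(2π)); simple-harmonic s = (h/2)(1 − cos(πr))
β=12°: printed 1.4000 | uniform 1.4000, cycloidal 0.3404, simple-harmonic 0.6684
β=15°: printed 1.7500 | uniform 1.7500, cycloidal 0.6359, simple-harmonic 1.0251
β=24°: printed 2.8000 | uniform 2.8000, cycloidal 2.1452, simple-harmonic 2.4184
β=30°: printed 3.5000 | uniform 3.5000, cycloidal 3.5000, simple-harmonic 3.5000
β=51°: printed 5.9500 | uniform 5.9500, cycloidal 6.8513, simple-harmonic 6.6185
only one law matches every sample → uniform

uniform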